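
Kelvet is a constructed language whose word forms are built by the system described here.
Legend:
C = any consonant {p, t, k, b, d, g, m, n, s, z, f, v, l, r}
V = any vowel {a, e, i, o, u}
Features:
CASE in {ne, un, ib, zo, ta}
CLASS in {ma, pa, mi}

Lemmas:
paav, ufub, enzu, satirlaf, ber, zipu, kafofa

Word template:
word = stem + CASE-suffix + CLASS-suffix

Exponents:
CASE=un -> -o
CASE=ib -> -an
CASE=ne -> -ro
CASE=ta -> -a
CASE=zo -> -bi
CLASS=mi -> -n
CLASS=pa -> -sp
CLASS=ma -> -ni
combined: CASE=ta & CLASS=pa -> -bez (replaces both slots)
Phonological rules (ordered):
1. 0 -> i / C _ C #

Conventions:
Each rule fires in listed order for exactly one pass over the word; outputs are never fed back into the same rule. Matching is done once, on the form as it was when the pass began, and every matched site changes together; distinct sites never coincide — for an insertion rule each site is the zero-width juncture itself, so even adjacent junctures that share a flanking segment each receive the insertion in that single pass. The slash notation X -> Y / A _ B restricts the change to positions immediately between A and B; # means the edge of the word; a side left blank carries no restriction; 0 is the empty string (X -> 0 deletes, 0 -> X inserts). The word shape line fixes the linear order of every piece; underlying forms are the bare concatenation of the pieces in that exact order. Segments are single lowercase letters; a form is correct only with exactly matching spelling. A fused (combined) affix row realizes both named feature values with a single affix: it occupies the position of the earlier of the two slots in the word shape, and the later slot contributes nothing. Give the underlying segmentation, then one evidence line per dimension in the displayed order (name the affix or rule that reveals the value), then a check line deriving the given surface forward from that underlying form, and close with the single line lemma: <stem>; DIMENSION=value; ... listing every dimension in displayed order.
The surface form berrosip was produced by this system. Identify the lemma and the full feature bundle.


underlying: ber-ro-sp
CASE=ne - signalled by the affix -ro
CLASS=pa - signalled by the affix -sp
check: berrosp -> berrosip
lemma: ber; CASE=ne; CLASS=pa


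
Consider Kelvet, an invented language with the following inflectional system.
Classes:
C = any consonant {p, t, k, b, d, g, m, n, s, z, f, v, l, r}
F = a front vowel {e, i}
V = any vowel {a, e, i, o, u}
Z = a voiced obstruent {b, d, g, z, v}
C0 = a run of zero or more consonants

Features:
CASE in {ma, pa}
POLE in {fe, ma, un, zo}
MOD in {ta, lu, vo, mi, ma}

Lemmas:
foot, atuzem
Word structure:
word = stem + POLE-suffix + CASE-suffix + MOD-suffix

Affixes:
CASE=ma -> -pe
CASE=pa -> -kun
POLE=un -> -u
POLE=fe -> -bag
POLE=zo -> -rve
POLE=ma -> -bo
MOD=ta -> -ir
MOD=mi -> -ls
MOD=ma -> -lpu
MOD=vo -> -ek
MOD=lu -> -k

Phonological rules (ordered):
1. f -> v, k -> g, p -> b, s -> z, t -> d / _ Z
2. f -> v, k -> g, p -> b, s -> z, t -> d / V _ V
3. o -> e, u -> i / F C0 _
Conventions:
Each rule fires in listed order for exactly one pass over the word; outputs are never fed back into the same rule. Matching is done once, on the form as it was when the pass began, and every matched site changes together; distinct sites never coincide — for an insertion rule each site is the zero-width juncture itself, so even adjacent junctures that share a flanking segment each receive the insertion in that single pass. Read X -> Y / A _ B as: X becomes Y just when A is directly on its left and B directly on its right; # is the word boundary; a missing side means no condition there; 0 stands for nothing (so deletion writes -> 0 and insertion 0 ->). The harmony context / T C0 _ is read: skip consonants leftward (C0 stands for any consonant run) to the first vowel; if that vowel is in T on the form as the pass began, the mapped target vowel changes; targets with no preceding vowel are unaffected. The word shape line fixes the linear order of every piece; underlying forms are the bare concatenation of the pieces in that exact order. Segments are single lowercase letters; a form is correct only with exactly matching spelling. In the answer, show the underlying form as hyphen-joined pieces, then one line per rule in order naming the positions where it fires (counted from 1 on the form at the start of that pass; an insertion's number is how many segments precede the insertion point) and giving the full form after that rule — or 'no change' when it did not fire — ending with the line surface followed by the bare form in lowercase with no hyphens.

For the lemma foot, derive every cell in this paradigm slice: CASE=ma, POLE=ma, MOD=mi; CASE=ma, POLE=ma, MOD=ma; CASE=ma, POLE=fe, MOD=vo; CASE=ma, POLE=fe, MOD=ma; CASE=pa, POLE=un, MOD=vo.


cell CASE=ma, POLE=ma, MOD=mi:
underlying: foot-bo-pe-ls
1. f -> v, k -> g, p -> b, s -> z, t -> d / _ Z: fires at position(s) 4: foodbopels
2. f -> v, k -> g, p -> b, s -> z, t -> d / V _ V: fires at position(s) 7: foodbobels
3. o -> e, u -> i / F C0 _: no change
surface: foodbobels

cell CASE=ma, POLE=ma, MOD=ma:
underlying: foot-bo-pe-lpu
1. f -> v, k -> g, p -> b, s -> z, t -> d / _ Z: fires at position(s) 4: foodbopelpu
2. f -> v, k -> g, p -> b, s -> z, t -> d / V _ V: fires at position(s) 7: foodbobelpu
3. o -> e, u -> i / F C0 _: fires at position(s) 11: foodbobelpi
surface: foodbobelpi

cell CASE=ma, POLE=fe, MOD=vo:
underlying: foot-bag-pe-ek
1. f -> v, k -> g, p -> b, s -> z, t -> d / _ Z: fires at position(s) 4: foodbagpeek
2. f -> v, k -> g, p -> b, s -> z, t -> d / V _ V: no change
3. o -> e, u -> i / F C0 _: no change
surface: foodbagpeek

cell CASE=ma, POLE=fe, MOD=ma:
underlying: foot-bag-pe-lpu
1. f -> v, k -> g, p -> b, s -> z, t -> d / _ Z: fires at position(s) 4: foodbagpelpu
2. f -> v, k -> g, p -> b, s -> z, t -> d / V _ V: no change
3. o -> e, u -> i / F C0 _: fires at position(s) 12: foodbagpelpi
surface: foodbagpelpi

cell CASE=pa, POLE=un, MOD=vo:
underlying: foot-u-kun-ek
1. f -> v, k -> g, p -> b, s -> z, t -> d / _ Z: no change
2. f -> v, k -> g, p -> b, s -> z, t -> d / V _ V: fires at position(s) 4, 6: foodugunek
3. o -> e, u -> i / F C0 _: no change
surface: foodugunek


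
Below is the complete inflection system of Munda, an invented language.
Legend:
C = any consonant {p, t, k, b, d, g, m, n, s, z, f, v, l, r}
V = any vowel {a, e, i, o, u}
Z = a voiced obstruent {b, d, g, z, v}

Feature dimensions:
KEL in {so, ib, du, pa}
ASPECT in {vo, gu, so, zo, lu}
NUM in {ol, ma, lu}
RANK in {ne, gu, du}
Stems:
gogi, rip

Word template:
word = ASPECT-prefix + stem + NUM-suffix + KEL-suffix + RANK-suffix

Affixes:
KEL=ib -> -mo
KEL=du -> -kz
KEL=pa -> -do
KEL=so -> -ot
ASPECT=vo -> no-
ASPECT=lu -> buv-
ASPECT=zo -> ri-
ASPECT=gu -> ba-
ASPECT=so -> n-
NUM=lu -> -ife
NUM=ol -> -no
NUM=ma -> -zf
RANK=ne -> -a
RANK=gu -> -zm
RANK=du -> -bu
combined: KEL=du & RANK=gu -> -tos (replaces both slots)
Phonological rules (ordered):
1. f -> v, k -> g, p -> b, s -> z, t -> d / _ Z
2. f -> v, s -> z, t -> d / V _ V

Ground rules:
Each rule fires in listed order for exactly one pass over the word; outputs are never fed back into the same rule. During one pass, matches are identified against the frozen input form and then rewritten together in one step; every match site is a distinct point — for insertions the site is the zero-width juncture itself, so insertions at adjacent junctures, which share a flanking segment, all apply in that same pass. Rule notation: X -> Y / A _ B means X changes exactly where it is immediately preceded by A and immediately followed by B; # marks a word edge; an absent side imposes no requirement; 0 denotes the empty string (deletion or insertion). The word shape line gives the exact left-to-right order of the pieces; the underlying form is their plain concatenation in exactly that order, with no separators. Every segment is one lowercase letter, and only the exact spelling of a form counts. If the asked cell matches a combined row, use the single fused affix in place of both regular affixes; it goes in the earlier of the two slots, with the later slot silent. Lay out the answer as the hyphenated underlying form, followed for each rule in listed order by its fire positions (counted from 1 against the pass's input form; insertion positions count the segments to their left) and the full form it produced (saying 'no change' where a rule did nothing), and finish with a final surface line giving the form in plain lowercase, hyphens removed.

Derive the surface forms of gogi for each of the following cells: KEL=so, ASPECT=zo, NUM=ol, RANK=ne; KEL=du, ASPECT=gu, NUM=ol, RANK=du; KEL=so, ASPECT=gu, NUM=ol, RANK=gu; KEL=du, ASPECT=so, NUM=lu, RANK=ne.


cell KEL=so, ASPECT=zo, NUM=ol, RANK=ne:
underlying: ri-gogi-no-ot-a
1. f -> v, k -> g, p -> b, s -> z, t -> d / _ Z: no change
2. f -> v, s -> z, t -> d / V _ V: fires at position(s) 10: rigoginooda
surface: rigoginooda

cell KEL=du, ASPECT=gu, NUM=ol, RANK=du:
underlying: ba-gogi-no-kz-bu
1. f -> v, k -> g, p -> b, s -> z, t -> d / _ Z: fires at position(s) 9: bagoginogzbu
2. f -> v, s -> z, t -> d / V _ V: no change
surface: bagoginogzbu

cell KEL=so, ASPECT=gu, NUM=ol, RANK=gu:
underlying: ba-gogi-no-ot-zm
1. f -> v, k -> g, p -> b, s -> z, t -> d / _ Z: fires at position(s) 10: bagoginoodzm
2. f -> v, s -> z, t -> d / V _ V: no change
surface: bagoginoodzm

cell KEL=du, ASPECT=so, NUM=lu, RANK=ne:
underlying: n-gogi-ife-kz-a
1. f -> v, k -> g, p -> b, s -> z, t -> d / _ Z: fires at position(s) 9: ngogiifegza
2. f -> v, s -> z, t -> d / V _ V: fires at position(s) 7: ngogiivegza
surface: ngogiivegza


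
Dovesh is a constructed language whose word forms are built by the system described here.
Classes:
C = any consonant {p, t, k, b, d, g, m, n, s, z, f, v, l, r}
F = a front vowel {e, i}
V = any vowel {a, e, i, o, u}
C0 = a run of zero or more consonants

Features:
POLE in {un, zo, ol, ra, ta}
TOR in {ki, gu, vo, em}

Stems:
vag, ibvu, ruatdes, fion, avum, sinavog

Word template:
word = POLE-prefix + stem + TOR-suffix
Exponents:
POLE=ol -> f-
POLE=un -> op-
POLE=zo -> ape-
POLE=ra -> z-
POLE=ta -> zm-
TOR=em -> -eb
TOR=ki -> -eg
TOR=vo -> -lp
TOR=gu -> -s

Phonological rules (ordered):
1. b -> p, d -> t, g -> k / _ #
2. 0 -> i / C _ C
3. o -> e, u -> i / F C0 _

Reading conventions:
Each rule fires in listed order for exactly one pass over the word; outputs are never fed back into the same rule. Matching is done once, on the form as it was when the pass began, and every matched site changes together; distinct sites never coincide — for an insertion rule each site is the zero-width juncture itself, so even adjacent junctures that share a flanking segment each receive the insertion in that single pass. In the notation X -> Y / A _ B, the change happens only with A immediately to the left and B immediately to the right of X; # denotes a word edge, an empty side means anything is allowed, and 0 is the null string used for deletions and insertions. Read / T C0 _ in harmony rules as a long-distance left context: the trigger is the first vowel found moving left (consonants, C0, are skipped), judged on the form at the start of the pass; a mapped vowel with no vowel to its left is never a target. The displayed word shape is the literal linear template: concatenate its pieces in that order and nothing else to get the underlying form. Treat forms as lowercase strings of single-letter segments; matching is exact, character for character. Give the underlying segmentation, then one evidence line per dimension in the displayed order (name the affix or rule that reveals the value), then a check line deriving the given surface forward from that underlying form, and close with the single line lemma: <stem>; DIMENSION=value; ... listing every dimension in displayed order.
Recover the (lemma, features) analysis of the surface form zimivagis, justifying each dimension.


underlying: zm-vag-s
POLE=ta - signalled by the affix zm-
TOR=gu - signalled by the affix -s
check: zmvags -> zmvags -> zimivagis -> zimivagis
lemma: vag; POLE=ta; TOR=gu


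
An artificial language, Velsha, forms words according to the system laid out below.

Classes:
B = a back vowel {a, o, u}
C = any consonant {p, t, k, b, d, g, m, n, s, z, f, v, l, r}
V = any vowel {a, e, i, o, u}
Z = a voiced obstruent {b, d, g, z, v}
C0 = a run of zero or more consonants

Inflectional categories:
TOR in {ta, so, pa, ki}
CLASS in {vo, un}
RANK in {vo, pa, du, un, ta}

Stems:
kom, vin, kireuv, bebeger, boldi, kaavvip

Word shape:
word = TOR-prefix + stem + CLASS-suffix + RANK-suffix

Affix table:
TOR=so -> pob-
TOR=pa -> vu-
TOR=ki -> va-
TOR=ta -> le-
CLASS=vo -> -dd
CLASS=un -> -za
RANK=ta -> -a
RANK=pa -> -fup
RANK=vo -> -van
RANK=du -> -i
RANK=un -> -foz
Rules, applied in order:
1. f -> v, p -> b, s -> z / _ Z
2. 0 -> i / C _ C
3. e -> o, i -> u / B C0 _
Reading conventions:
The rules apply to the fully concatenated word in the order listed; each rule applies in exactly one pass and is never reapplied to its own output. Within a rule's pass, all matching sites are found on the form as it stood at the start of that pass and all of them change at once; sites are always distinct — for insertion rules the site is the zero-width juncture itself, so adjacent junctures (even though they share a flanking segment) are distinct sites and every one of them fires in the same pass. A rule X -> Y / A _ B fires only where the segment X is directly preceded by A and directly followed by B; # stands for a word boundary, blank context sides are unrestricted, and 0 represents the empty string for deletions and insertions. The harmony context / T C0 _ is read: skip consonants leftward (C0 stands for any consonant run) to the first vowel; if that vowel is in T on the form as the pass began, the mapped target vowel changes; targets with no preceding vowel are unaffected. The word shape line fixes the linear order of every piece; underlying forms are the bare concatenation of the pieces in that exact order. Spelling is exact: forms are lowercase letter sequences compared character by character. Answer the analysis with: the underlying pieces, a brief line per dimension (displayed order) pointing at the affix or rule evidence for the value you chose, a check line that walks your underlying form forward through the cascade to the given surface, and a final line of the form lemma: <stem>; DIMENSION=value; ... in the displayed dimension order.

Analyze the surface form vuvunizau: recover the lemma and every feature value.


underlying: vu-vin-za-i
TOR=pa - signalled by the affix vu-
CLASS=un - signalled by the affix -za
RANK=du - signalled by the affix -i
check: vuvinzai -> vuvinzai -> vuvinizai -> vuvunizau
lemma: vin; TOR=pa; CLASS=un; RANK=du


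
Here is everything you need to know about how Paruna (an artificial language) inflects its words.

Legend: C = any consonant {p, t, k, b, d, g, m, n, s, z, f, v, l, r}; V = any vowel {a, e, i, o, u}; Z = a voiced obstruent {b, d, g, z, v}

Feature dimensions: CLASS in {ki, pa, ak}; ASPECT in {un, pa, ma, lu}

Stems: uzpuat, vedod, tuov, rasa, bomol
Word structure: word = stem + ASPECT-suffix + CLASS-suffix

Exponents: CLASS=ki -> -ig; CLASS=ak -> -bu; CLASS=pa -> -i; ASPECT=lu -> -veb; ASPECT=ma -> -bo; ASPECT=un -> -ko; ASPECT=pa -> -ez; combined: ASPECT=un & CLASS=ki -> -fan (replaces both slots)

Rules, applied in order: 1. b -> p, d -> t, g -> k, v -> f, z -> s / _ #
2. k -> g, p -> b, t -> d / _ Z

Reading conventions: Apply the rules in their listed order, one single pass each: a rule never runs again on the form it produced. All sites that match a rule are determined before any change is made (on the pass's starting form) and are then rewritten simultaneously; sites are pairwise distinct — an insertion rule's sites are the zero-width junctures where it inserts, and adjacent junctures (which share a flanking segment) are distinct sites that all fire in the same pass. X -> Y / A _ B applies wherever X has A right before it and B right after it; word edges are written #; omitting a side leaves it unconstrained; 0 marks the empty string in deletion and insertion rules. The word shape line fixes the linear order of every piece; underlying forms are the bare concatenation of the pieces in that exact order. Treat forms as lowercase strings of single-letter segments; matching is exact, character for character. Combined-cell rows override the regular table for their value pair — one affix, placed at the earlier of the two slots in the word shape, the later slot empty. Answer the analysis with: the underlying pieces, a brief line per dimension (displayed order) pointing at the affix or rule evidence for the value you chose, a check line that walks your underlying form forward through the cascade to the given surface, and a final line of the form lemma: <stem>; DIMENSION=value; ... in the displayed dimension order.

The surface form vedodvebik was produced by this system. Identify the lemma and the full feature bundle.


underlying: vedod-veb-ig
CLASS=ki - signalled by the affix -ig
ASPECT=lu - signalled by the affix -veb
check: vedodvebig -> vedodvebik -> vedodvebik
lemma: vedod; CLASS=ki; ASPECT=lu


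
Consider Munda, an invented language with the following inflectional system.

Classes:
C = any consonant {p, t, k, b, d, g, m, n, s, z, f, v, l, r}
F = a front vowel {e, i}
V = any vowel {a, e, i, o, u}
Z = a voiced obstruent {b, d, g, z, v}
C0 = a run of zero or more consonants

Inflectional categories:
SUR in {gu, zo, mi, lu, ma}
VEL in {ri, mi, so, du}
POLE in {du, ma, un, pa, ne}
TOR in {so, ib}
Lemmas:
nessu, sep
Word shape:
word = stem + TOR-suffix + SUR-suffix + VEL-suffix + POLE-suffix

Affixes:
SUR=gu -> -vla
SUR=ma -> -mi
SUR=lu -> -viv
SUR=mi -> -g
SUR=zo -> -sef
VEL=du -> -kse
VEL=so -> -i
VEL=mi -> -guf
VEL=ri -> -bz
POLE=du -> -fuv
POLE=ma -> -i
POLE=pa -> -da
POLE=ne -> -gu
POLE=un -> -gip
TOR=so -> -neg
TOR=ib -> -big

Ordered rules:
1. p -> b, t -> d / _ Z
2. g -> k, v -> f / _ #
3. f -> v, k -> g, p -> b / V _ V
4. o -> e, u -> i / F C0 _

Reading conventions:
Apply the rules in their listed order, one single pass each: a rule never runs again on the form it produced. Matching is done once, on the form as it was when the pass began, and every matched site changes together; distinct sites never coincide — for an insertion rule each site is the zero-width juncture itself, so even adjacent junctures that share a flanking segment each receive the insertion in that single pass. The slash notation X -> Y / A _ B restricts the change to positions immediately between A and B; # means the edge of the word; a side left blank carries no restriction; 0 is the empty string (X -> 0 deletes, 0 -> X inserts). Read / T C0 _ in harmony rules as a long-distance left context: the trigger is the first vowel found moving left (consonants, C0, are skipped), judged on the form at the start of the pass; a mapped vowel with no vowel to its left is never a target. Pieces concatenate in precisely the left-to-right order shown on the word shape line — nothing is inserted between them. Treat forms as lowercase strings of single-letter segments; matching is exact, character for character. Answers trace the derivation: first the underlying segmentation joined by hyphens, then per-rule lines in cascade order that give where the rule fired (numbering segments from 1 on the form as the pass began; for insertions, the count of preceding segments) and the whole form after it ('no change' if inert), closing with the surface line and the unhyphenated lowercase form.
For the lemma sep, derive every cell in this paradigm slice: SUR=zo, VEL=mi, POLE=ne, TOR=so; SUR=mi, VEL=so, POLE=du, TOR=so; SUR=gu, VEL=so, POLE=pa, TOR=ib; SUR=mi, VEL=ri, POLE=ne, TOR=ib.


cell SUR=zo, VEL=mi, POLE=ne, TOR=so:
underlying: sep-neg-sef-guf-gu
1. p -> b, t -> d / _ Z: no change
2. g -> k, v -> f / _ #: no change
3. f -> v, k -> g, p -> b / V _ V: no change
4. o -> e, u -> i / F C0 _: fires at position(s) 11: sepnegsefgifgu
surface: sepnegsefgifgu

cell SUR=mi, VEL=so, POLE=du, TOR=so:
underlying: sep-neg-g-i-fuv
1. p -> b, t -> d / _ Z: no change
2. g -> k, v -> f / _ #: fires at position(s) 11: sepneggifuf
3. f -> v, k -> g, p -> b / V _ V: fires at position(s) 9: sepneggivuf
4. o -> e, u -> i / F C0 _: fires at position(s) 10: sepneggivif
surface: sepneggivif

cell SUR=gu, VEL=so, POLE=pa, TOR=ib:
underlying: sep-big-vla-i-da
1. p -> b, t -> d / _ Z: fires at position(s) 3: sebbigvlaida
2. g -> k, v -> f / _ #: no change
3. f -> v, k -> g, p -> b / V _ V: no change
4. o -> e, u -> i / F C0 _: no change
surface: sebbigvlaida

cell SUR=mi, VEL=ri, POLE=ne, TOR=ib:
underlying: sep-big-g-bz-gu
1. p -> b, t -> d / _ Z: fires at position(s) 3: sebbiggbzgu
2. g -> k, v -> f / _ #: no change
3. f -> v, k -> g, p -> b / V _ V: no change
4. o -> e, u -> i / F C0 _: fires at position(s) 11: sebbiggbzgi
surface: sebbiggbzgi


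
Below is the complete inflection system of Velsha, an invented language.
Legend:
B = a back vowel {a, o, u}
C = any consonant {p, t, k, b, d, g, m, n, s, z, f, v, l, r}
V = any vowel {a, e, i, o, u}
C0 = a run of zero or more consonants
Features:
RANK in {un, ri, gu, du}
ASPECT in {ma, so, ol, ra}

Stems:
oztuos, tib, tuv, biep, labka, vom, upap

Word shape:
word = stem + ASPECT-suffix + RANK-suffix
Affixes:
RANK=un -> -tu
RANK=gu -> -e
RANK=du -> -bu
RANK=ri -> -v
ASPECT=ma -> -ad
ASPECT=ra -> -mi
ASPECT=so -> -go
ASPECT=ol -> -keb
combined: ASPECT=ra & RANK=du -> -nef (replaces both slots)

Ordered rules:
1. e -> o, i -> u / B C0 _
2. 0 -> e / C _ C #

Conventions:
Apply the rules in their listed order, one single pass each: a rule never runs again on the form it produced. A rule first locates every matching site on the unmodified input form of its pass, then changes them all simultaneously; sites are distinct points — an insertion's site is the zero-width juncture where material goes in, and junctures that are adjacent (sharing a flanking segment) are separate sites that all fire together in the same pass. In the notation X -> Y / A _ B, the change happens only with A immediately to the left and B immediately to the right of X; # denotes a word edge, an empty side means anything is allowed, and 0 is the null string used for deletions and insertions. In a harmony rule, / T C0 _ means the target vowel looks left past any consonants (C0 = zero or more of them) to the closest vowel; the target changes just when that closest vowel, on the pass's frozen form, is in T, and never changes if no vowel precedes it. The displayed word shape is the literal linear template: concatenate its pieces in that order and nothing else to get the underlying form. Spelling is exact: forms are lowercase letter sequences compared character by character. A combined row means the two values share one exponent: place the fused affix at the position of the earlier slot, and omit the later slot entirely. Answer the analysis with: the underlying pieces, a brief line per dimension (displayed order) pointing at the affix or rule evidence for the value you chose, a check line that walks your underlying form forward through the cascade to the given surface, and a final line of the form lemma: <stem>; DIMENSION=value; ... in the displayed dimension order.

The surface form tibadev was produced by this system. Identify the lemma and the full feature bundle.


underlying: tib-ad-v
RANK=ri - signalled by the affix -v
ASPECT=ma - signalled by the affix -ad
check: tibadv -> tibadv -> tibadev
lemma: tib; RANK=ri; ASPECT=ma


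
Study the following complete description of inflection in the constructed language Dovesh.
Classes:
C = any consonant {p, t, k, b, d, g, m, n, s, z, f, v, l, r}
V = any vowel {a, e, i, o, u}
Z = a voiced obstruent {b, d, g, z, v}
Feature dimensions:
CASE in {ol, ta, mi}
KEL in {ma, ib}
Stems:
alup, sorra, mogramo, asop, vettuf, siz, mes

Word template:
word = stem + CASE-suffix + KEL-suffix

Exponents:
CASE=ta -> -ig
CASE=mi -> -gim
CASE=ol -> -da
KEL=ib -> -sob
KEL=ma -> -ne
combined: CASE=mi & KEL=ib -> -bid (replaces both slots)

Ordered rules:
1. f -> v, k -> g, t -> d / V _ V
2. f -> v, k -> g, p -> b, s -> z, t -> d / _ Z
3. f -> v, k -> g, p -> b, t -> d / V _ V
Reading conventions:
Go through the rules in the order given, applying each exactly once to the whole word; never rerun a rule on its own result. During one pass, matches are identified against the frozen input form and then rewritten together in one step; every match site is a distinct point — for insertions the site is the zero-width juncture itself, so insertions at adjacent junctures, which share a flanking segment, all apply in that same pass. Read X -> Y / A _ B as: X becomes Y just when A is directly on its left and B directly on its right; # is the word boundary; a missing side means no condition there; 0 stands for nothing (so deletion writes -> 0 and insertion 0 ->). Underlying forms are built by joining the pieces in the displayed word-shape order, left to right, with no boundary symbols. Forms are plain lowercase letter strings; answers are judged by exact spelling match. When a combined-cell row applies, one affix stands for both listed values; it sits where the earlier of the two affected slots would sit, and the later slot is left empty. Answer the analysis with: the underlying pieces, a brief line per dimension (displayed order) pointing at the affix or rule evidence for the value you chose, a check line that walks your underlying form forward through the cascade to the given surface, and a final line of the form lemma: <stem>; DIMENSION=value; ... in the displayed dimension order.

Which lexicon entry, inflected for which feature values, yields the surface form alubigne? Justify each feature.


underlying: alup-ig-ne
CASE=ta - signalled by the affix -ig
KEL=ma - signalled by the affix -ne
check: alupigne -> alupigne -> alupigne -> alubigne
lemma: alup; CASE=ta; KEL=ma


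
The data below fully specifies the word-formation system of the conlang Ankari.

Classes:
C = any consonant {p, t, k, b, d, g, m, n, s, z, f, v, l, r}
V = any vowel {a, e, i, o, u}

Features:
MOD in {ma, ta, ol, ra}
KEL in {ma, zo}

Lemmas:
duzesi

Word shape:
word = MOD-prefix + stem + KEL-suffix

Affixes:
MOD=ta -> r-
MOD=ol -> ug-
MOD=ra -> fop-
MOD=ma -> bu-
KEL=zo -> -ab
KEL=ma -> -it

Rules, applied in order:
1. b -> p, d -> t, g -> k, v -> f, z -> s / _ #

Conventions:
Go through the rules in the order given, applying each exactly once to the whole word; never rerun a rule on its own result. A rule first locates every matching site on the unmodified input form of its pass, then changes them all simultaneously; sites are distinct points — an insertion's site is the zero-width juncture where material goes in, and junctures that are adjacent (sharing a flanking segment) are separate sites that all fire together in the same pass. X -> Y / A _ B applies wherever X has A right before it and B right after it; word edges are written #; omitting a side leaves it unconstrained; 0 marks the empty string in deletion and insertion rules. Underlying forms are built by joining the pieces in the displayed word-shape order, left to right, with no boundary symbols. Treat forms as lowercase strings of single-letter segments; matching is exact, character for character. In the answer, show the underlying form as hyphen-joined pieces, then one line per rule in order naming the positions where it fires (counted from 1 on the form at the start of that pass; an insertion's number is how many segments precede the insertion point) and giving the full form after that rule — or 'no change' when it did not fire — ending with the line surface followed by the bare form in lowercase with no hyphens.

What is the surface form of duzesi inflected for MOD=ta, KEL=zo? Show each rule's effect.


underlying: r-duzesi-ab
1. b -> p, d -> t, g -> k, v -> f, z -> s / _ #: fires at position(s) 9: rduzesiap
surface: rduzesiap


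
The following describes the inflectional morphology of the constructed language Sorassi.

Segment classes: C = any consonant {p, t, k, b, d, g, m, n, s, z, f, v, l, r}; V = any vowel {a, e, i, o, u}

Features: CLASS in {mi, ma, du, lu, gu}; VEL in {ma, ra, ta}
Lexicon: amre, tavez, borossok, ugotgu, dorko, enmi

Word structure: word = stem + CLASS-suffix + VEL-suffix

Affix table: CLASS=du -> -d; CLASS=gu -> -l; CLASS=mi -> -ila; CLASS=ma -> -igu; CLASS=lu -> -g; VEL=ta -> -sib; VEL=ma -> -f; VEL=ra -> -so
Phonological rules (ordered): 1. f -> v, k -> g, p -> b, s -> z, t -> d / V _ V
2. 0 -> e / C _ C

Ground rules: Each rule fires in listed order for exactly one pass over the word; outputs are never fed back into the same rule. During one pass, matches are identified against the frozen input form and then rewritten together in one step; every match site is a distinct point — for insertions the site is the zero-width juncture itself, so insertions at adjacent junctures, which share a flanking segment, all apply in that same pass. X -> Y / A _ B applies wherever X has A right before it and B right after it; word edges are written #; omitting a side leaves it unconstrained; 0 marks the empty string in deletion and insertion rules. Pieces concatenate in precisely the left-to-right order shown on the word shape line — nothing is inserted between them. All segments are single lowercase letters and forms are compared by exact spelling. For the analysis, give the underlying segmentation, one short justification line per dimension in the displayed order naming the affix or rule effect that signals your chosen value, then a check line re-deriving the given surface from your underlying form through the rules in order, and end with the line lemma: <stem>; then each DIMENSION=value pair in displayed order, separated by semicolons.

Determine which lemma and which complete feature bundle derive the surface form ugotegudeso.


underlying: ugotgu-d-so
CLASS=du - signalled by the affix -d
VEL=ra - signalled by the affix -so
check: ugotgudso -> ugotgudso -> ugotegudeso
lemma: ugotgu; CLASS=du; VEL=ra


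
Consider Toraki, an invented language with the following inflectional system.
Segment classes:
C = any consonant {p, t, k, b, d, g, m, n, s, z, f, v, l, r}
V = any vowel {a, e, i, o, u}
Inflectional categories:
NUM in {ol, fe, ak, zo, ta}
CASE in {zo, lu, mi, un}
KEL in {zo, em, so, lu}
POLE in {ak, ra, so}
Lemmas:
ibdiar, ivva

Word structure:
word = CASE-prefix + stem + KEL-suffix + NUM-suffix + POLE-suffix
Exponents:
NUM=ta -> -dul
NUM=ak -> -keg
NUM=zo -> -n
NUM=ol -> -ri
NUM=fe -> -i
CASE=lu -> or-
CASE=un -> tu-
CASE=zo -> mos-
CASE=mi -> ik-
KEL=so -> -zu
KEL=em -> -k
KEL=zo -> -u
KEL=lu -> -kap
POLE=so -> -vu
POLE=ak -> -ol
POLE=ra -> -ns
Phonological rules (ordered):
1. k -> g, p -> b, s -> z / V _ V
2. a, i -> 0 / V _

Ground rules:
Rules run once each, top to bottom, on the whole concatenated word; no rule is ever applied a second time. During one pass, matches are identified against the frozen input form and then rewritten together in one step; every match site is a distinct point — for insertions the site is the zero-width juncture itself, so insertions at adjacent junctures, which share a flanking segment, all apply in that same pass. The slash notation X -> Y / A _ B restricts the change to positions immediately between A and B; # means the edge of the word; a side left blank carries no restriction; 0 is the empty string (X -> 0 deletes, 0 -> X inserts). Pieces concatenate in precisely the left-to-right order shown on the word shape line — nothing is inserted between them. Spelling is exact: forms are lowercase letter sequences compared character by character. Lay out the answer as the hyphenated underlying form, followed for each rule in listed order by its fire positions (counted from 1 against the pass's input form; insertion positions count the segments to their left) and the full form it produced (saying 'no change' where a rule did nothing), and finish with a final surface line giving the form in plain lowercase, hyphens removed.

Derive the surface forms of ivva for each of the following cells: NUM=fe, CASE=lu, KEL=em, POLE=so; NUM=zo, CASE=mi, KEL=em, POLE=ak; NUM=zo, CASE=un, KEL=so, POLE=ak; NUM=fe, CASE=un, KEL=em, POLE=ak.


cell NUM=fe, CASE=lu, KEL=em, POLE=so:
underlying: or-ivva-k-i-vu
1. k -> g, p -> b, s -> z / V _ V: fires at position(s) 7: orivvagivu
2. a, i -> 0 / V _: no change
surface: orivvagivu

cell NUM=zo, CASE=mi, KEL=em, POLE=ak:
underlying: ik-ivva-k-n-ol
1. k -> g, p -> b, s -> z / V _ V: fires at position(s) 2: igivvaknol
2. a, i -> 0 / V _: no change
surface: igivvaknol

cell NUM=zo, CASE=un, KEL=so, POLE=ak:
underlying: tu-ivva-zu-n-ol
1. k -> g, p -> b, s -> z / V _ V: no change
2. a, i -> 0 / V _: fires at position(s) 3: tuvvazunol
surface: tuvvazunol

cell NUM=fe, CASE=un, KEL=em, POLE=ak:
underlying: tu-ivva-k-i-ol
1. k -> g, p -> b, s -> z / V _ V: fires at position(s) 7: tuivvagiol
2. a, i -> 0 / V _: fires at position(s) 3: tuvvagiol
surface: tuvvagiol


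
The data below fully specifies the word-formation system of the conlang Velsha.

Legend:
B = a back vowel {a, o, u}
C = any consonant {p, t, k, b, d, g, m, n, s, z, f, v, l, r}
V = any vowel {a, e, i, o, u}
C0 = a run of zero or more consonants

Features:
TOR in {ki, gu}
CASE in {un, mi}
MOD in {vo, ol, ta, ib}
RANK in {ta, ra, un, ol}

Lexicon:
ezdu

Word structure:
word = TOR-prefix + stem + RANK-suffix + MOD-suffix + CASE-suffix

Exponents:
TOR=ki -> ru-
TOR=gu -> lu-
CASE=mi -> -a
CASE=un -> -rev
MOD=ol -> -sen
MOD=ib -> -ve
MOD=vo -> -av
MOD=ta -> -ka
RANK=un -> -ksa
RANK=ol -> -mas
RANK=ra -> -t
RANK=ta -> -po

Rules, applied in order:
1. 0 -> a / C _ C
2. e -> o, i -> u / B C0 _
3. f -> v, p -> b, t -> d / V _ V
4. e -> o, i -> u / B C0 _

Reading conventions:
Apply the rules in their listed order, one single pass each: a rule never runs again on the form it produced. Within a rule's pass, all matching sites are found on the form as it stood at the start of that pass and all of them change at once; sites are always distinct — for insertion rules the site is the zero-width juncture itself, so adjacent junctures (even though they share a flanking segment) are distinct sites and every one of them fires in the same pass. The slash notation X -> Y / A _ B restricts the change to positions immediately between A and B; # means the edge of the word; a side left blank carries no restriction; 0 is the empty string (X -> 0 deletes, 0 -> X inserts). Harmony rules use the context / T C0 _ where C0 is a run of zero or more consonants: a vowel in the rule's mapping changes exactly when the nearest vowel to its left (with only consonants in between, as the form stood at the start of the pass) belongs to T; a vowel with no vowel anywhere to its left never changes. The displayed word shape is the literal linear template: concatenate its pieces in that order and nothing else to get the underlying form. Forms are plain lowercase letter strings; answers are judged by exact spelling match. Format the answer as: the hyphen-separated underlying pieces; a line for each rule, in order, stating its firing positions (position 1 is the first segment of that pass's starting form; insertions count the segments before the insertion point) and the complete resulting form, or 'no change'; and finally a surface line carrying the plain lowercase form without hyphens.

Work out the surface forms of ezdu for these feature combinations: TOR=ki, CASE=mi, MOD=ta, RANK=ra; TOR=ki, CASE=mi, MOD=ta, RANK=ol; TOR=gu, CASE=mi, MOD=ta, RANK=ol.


cell TOR=ki, CASE=mi, MOD=ta, RANK=ra:
underlying: ru-ezdu-t-ka-a
1. 0 -> a / C _ C: inserts after position(s) 4, 7: ruezadutakaa
2. e -> o, i -> u / B C0 _: fires at position(s) 3: ruozadutakaa
3. f -> v, p -> b, t -> d / V _ V: fires at position(s) 8: ruozadudakaa
4. e -> o, i -> u / B C0 _: no change
surface: ruozadudakaa

cell TOR=ki, CASE=mi, MOD=ta, RANK=ol:
underlying: ru-ezdu-mas-ka-a
1. 0 -> a / C _ C: inserts after position(s) 4, 9: ruezadumasakaa
2. e -> o, i -> u / B C0 _: fires at position(s) 3: ruozadumasakaa
3. f -> v, p -> b, t -> d / V _ V: no change
4. e -> o, i -> u / B C0 _: no change
surface: ruozadumasakaa

cell TOR=gu, CASE=mi, MOD=ta, RANK=ol:
underlying: lu-ezdu-mas-ka-a
1. 0 -> a / C _ C: inserts after position(s) 4, 9: luezadumasakaa
2. e -> o, i -> u / B C0 _: fires at position(s) 3: luozadumasakaa
3. f -> v, p -> b, t -> d / V _ V: no change
4. e -> o, i -> u / B C0 _: no change
surface: luozadumasakaa


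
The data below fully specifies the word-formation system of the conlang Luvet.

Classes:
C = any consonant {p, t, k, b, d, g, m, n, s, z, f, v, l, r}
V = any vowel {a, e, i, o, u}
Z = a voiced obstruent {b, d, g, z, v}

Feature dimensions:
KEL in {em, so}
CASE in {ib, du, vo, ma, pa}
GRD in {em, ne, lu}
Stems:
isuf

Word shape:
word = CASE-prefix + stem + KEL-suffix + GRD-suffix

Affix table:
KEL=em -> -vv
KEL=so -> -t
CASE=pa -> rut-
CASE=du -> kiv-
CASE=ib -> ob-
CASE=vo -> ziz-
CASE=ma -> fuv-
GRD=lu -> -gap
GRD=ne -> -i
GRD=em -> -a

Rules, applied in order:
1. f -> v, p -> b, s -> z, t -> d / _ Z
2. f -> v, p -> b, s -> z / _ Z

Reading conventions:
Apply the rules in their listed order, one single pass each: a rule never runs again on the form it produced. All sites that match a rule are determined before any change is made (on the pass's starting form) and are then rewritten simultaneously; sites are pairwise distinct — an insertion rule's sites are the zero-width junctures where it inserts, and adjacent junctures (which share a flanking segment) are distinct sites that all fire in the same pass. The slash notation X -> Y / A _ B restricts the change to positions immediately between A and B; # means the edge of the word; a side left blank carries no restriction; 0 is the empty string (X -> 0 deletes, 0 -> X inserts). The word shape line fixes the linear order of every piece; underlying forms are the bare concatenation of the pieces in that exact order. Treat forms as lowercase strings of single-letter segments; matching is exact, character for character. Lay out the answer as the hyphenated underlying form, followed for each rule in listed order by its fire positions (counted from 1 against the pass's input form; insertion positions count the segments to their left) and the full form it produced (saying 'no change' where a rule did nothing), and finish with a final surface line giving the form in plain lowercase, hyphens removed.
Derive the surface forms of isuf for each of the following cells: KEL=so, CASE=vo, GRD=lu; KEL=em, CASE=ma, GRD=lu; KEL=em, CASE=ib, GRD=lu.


cell KEL=so, CASE=vo, GRD=lu:
underlying: ziz-isuf-t-gap
1. f -> v, p -> b, s -> z, t -> d / _ Z: fires at position(s) 8: zizisufdgap
2. f -> v, p -> b, s -> z / _ Z: fires at position(s) 7: zizisuvdgap
surface: zizisuvdgap

cell KEL=em, CASE=ma, GRD=lu:
underlying: fuv-isuf-vv-gap
1. f -> v, p -> b, s -> z, t -> d / _ Z: fires at position(s) 7: fuvisuvvvgap
2. f -> v, p -> b, s -> z / _ Z: no change
surface: fuvisuvvvgap

cell KEL=em, CASE=ib, GRD=lu:
underlying: ob-isuf-vv-gap
1. f -> v, p -> b, s -> z, t -> d / _ Z: fires at position(s) 6: obisuvvvgap
2. f -> v, p -> b, s -> z / _ Z: no change
surface: obisuvvvgap


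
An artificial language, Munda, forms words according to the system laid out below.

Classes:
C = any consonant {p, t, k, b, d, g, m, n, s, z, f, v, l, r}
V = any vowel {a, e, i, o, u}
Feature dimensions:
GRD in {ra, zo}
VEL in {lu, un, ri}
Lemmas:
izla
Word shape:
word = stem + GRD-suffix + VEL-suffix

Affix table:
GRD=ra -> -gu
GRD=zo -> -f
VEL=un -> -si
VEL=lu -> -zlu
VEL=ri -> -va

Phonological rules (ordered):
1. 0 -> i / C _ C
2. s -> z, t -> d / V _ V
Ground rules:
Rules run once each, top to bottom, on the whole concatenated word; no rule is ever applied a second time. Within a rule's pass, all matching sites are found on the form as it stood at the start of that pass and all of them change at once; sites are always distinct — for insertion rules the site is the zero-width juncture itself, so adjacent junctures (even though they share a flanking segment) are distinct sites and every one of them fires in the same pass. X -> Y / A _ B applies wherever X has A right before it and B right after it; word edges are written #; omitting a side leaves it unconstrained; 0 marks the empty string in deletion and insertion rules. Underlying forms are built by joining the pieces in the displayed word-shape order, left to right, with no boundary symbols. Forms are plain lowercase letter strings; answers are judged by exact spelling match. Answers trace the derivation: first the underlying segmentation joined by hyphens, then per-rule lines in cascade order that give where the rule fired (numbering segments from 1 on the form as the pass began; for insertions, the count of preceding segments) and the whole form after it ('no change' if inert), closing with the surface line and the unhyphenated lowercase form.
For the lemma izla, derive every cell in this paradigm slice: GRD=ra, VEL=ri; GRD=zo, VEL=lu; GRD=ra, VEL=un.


cell GRD=ra, VEL=ri:
underlying: izla-gu-va
1. 0 -> i / C _ C: inserts after position(s) 2: izilaguva
2. s -> z, t -> d / V _ V: no change
surface: izilaguva

cell GRD=zo, VEL=lu:
underlying: izla-f-zlu
1. 0 -> i / C _ C: inserts after position(s) 2, 5, 6: izilafizilu
2. s -> z, t -> d / V _ V: no change
surface: izilafizilu

cell GRD=ra, VEL=un:
underlying: izla-gu-si
1. 0 -> i / C _ C: inserts after position(s) 2: izilagusi
2. s -> z, t -> d / V _ V: fires at position(s) 8: izilaguzi
surface: izilaguzi
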